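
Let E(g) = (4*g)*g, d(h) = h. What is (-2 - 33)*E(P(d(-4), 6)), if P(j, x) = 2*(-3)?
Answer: -5040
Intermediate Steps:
P(j, x) = -6
E(g) = 4*g**2
(-2 - 33)*E(P(d(-4), 6)) = (-2 - 33)*(4*(-6)**2) = -140*36 = -35*144 = -5040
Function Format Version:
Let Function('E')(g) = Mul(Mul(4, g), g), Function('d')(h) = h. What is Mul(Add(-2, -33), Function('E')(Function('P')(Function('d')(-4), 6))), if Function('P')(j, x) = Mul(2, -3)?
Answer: -5040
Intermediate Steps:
Function('P')(j, x) = -6
Function('E')(g) = Mul(4, Pow(g, 2))
Mul(Add(-2, -33), Function('E')(Function('P')(Function('d')(-4), 6))) = Mul(Add(-2, -33), Mul(4, Pow(-6, 2))) = Mul(-35, Mul(4, 36)) = Mul(-35, 144) = -5040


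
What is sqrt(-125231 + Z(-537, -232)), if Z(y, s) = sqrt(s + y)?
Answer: sqrt(-125231 + I*sqrt(769)) ≈ 0.039 + 353.88*I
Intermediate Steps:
sqrt(-125231 + Z(-537, -232)) = sqrt(-125231 + sqrt(-232 - 537)) = sqrt(-125231 + sqrt(-769)) = sqrt(-125231 + I*sqrt(769))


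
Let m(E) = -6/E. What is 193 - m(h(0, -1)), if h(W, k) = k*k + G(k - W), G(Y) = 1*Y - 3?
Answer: 191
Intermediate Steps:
G(Y) = -3 + Y (G(Y) = Y - 3 = -3 + Y)
h(W, k) = -3 + k + k² - W (h(W, k) = k*k + (-3 + (k - W)) = k² + (-3 + k - W) = -3 + k + k² - W)
193 - m(h(0, -1)) = 193 - (-6)/(-3 - 1 + (-1)² - 1*0) = 193 - (-6)/(-3 - 1 + 1 + 0) = 193 - (-6)/(-3) = 193 - (-6)*(-1)/3 = 193 - 1*2 = 193 - 2 = 191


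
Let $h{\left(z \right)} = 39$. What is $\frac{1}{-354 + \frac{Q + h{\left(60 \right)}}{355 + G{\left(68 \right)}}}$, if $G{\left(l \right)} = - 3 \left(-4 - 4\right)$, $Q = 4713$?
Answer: $- \frac{379}{129414} \approx -0.0029286$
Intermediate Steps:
$G{\left(l \right)} = 24$ ($G{\left(l \right)} = \left(-3\right) \left(-8\right) = 24$)
$\frac{1}{-354 + \frac{Q + h{\left(60 \right)}}{355 + G{\left(68 \right)}}} = \frac{1}{-354 + \frac{4713 + 39}{355 + 24}} = \frac{1}{-354 + \frac{4752}{379}} = \frac{1}{- \frac{129414}{379}} = - \frac{379}{129414}$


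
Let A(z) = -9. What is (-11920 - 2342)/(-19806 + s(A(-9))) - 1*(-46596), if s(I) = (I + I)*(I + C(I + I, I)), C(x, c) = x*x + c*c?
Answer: 209171821/4489 ≈ 46597.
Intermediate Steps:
C(x, c) = c² + x² (C(x, c) = x² + c² = c² + x²)
s(I) = 2*I*(I + 5*I²) (s(I) = (I + I)*(I + (I² + (I + I)²)) = (2*I)*(I + (I² + (2*I)²)) = (2*I)*(I + (I² + 4*I²)) = (2*I)*(I + 5*I²) = 2*I*(I + 5*I²))
(-11920 - 2342)/(-19806 + s(A(-9))) - 1*(-46596) = (-11920 - 2342)/(-19806 + (-9)²*(2 + 10*(-9))) - 1*(-46596) = -14262/(-19806 + 81*(2 - 90)) + 46596 = -14262/(-19806 + 81*(-88)) + 46596 = -14262/(-19806 - 7128) + 46596 = -14262/(-26934) + 46596 = -14262*(-1/26934) + 46596 = 2377/4489 + 46596 = 209171821/4489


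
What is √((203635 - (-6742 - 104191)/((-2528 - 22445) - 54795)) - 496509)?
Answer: I*√2756725931470/3068 ≈ 541.18*I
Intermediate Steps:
√((203635 - (-6742 - 104191)/((-2528 - 22445) - 54795)) - 496509) = √((203635 - (-110933)/(-24973 - 54795)) - 496509) = √((203635 - (-110933)/(-79768)) - 496509) = √((203635 - (-110933)*(-1)/79768) - 496509) = √((203635 - 1*110933/79768) - 496509) = √((203635 - 110933/79768) - 496509) = √(16243445747/79768 - 496509) = √(-23362084165/79768) = I*√2756725931470/3068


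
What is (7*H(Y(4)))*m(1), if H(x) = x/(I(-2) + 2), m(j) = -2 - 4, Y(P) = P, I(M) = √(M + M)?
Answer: -42 + 42*I ≈ -42.0 + 42.0*I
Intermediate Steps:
I(M) = √2*√M (I(M) = √(2*M) = √2*√M)
m(j) = -6
H(x) = x*(2 - 2*I)/8 (H(x) = x/(√2*√(-2) + 2) = x/(√2*(I*√2) + 2) = x/(2*I + 2) = x/(2 + 2*I) = ((2 - 2*I)/8)*x = x*(2 - 2*I)/8)
(7*H(Y(4)))*m(1) = (7*((¼)*4*(1 - I)))*(-6) = (7*(1 - I))*(-6) = (7 - 7*I)*(-6) = -42 + 42*I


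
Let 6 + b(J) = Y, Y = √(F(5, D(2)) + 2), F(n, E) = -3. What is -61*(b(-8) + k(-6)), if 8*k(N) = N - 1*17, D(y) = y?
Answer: 4331/8 - 61*I ≈ 541.38 - 61.0*I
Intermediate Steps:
k(N) = -17/8 + N/8 (k(N) = (N - 1*17)/8 = (N - 17)/8 = (-17 + N)/8 = -17/8 + N/8)
Y = I (Y = √(-3 + 2) = √(-1) = I ≈ 1.0*I)
b(J) = -6 + I
-61*(b(-8) + k(-6)) = -61*((-6 + I) + (-17/8 + (⅛)*(-6))) = -61*((-6 + I) + (-17/8 - ¾)) = -61*((-6 + I) - 23/8) = -61*(-71/8 + I) = 4331/8 - 61*I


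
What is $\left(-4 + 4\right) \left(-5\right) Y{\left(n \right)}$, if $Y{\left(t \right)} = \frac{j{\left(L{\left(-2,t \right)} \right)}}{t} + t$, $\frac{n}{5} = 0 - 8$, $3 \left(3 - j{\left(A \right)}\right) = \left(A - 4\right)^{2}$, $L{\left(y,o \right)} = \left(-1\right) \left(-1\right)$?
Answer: $0$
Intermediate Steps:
$L{\left(y,o \right)} = 1$
$j{\left(A \right)} = 3 - \frac{\left(-4 + A\right)^{2}}{3}$ ($j{\left(A \right)} = 3 - \frac{\left(A - 4\right)^{2}}{3} = 3 - \frac{\left(-4 + A\right)^{2}}{3}$)
$n = -40$ ($n = 5 \left(0 - 8\right) = 5 \left(-8\right) = -40$)
$Y{\left(t \right)} = t$ ($Y{\left(t \right)} = \frac{3 - \frac{\left(-4 + 1\right)^{2}}{3}}{t} + t = \frac{3 - \frac{\left(-3\right)^{2}}{3}}{t} + t = \frac{3 - 3}{t} + t = \frac{0}{t} + t = 0 + t = t$)
$\left(-4 + 4\right) \left(-5\right) Y{\left(n \right)} = \left(-4 + 4\right) \left(-5\right) \left(-40\right) = 0 \left(-5\right) \left(-40\right) = 0 \left(-40\right) = 0$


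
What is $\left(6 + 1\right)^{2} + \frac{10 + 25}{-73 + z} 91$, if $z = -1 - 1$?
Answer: $\frac{98}{15} \approx 6.5333$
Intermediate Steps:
$z = -2$ ($z = -1 - 1 = -2$)
$\left(6 + 1\right)^{2} + \frac{10 + 25}{-73 + z} 91 = \left(6 + 1\right)^{2} + \frac{10 + 25}{-73 - 2} \cdot 91 = 7^{2} + \frac{35}{-75} \cdot 91 = 49 + 35 \left(- \frac{1}{75}\right) 91 = 49 - \frac{637}{15} = \frac{98}{15}$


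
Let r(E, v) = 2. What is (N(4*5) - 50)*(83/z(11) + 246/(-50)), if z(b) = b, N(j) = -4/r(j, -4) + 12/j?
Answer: -185554/1375 ≈ -134.95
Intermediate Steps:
N(j) = -2 + 12/j (N(j) = -4/2 + 12/j = -4*1/2 + 12/j = -2 + 12/j)
(N(4*5) - 50)*(83/z(11) + 246/(-50)) = ((-2 + 12/((4*5))) - 50)*(83/11 + 246/(-50)) = ((-2 + 12/20) - 50)*(83*(1/11) + 246*(-1/50)) = ((-2 + 12*(1/20)) - 50)*(83/11 - 123/25) = ((-2 + 3/5) - 50)*(722/275) = (-7/5 - 50)*(722/275) = -257/5*722/275 = -185554/1375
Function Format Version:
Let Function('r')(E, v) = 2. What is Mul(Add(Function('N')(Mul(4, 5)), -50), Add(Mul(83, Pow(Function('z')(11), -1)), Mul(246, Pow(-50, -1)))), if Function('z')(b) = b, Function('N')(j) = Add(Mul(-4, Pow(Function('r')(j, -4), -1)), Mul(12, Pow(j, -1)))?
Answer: Rational(-185554, 1375) ≈ -134.95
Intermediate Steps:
Function('N')(j) = Add(-2, Mul(12, Pow(j, -1))) (Function('N')(j) = Add(Mul(-4, Pow(2, -1)), Mul(12, Pow(j, -1))) = Add(Mul(-4, Rational(1, 2)), Mul(12, Pow(j, -1))) = Add(-2, Mul(12, Pow(j, -1))))
Mul(Add(Function('N')(Mul(4, 5)), -50), Add(Mul(83, Pow(Function('z')(11), -1)), Mul(246, Pow(-50, -1)))) = Mul(Add(Add(-2, Mul(12, Pow(Mul(4, 5), -1))), -50), Add(Mul(83, Pow(11, -1)), Mul(246, Pow(-50, -1)))) = Mul(Add(Add(-2, Mul(12, Pow(20, -1))), -50), Add(Mul(83, Rational(1, 11)), Mul(246, Rational(-1, 50)))) = Mul(Add(Add(-2, Mul(12, Rational(1, 20))), -50), Add(Rational(83, 11), Rational(-123, 25))) = Mul(Add(Add(-2, Rational(3, 5)), -50), Rational(722, 275)) = Mul(Add(Rational(-7, 5), -50), Rational(722, 275)) = Mul(Rational(-257, 5), Rational(722, 275)) = Rational(-185554, 1375)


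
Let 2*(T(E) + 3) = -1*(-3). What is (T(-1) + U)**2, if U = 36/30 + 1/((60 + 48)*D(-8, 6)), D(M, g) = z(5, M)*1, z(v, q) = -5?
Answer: 26569/291600 ≈ 0.091115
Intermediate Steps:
D(M, g) = -5 (D(M, g) = -5*1 = -5)
T(E) = -3/2 (T(E) = -3 + (-1*(-3))/2 = -3 + (1/2)*3 = -3 + 3/2 = -3/2)
U = 647/540 (U = 36/30 + 1/((60 + 48)*(-5)) = 36*(1/30) - 1/5/108 = 6/5 + (1/108)*(-1/5) = 6/5 - 1/540 = 647/540 ≈ 1.1981)
(T(-1) + U)**2 = (-3/2 + 647/540)**2 = (-163/540)**2 = 26569/291600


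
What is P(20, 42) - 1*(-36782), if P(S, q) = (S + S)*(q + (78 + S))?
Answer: 42382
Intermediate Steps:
P(S, q) = 2*S*(78 + S + q) (P(S, q) = (2*S)*(78 + S + q) = 2*S*(78 + S + q))
P(20, 42) - 1*(-36782) = 2*20*(78 + 20 + 42) - 1*(-36782) = 2*20*140 + 36782 = 5600 + 36782 = 42382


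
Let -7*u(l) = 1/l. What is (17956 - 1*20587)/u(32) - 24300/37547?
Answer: 22128074868/37547 ≈ 5.8934e+5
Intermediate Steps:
u(l) = -1/(7*l)
(17956 - 1*20587)/u(32) - 24300/37547 = (17956 - 1*20587)/((-⅐/32)) - 24300/37547 = (17956 - 20587)/((-⅐*1/32)) - 24300*1/37547 = -2631/(-1/224) - 24300/37547 = -2631*(-224) - 24300/37547 = 589344 - 24300/37547 = 22128074868/37547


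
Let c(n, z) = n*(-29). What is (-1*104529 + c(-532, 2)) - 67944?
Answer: -157045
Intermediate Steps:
c(n, z) = -29*n
(-1*104529 + c(-532, 2)) - 67944 = (-1*104529 - 29*(-532)) - 67944 = (-104529 + 15428) - 67944 = -89101 - 67944 = -157045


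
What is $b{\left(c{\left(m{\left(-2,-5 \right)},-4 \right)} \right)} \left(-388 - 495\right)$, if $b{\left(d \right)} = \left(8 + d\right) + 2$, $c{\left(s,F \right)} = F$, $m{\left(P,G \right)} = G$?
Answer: $-5298$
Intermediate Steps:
$b{\left(d \right)} = 10 + d$
$b{\left(c{\left(m{\left(-2,-5 \right)},-4 \right)} \right)} \left(-388 - 495\right) = \left(10 - 4\right) \left(-388 - 495\right) = 6 \left(-883\right) = -5298$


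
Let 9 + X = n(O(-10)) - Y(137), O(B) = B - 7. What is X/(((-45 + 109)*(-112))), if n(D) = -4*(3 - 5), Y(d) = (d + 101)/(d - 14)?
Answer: 361/881664 ≈ 0.00040945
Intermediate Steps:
O(B) = -7 + B
Y(d) = (101 + d)/(-14 + d)
n(D) = 8 (n(D) = -4*(-2) = 8)
X = -361/123 (X = -9 + (8 - (101 + 137)/(-14 + 137)) = -9 + (8 - 238/123) = -9 + 746/123 = -361/123 ≈ -2.9350)
X/(((-45 + 109)*(-112))) = -361*(-1/(112*(-45 + 109)))/123 = -361/(123*(64*(-112))) = -361/123/(-7168) = -361/123*(-1/7168) = 361/881664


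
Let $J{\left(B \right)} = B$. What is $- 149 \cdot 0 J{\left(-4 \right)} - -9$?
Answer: $9$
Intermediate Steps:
$- 149 \cdot 0 J{\left(-4 \right)} - -9 = - 149 \cdot 0 \left(-4\right) - -9 = \left(-149\right) 0 + \left(-5 + 14\right) = 0 + 9 = 9$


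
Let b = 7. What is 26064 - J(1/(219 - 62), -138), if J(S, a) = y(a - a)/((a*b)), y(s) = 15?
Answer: 8392613/322 ≈ 26064.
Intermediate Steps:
J(S, a) = 15/(7*a) (J(S, a) = 15/((a*7)) = 15/((7*a)) = 15*(1/(7*a)) = 15/(7*a))
26064 - J(1/(219 - 62), -138) = 26064 - 15/(7*(-138)) = 26064 - 15*(-1)/(7*138) = 26064 - 1*(-5/322) = 26064 + 5/322 = 8392613/322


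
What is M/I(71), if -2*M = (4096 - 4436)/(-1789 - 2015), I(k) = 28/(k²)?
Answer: -428485/53256 ≈ -8.0458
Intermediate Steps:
I(k) = 28/k²
M = -85/1902 (M = -(4096 - 4436)/(2*(-1789 - 2015)) = -(-170)/(-3804) = -(-170)*(-1)/3804 = -½*85/951 = -85/1902 ≈ -0.044690)
M/I(71) = -85/(1902*(28/71²)) = -85/(1902*(28*(1/5041))) = -85/(1902*28/5041) = -85/1902*5041/28 = -428485/53256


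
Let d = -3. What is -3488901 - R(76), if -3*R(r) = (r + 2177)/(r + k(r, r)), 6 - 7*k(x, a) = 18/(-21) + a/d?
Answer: -41336388651/11848 ≈ -3.4889e+6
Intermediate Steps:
k(x, a) = 48/49 + a/21 (k(x, a) = 6/7 - (18/(-21) + a/(-3))/7 = 6/7 - (18*(-1/21) + a*(-1/3))/7 = 6/7 - (-6/7 - a/3)/7 = 6/7 + (6/49 + a/21) = 48/49 + a/21)
R(r) = -(2177 + r)/(3*(48/49 + 22*r/21)) (R(r) = -(r + 2177)/(3*(r + (48/49 + r/21))) = -(2177 + r)/(3*(48/49 + 22*r/21)))
-3488901 - R(76) = -3488901 - 49*(-2177 - 1*76)/(2*(72 + 77*76)) = -3488901 - 49*(-2177 - 76)/(2*(72 + 5852)) = -3488901 - 49*(-2253)/(2*5924) = -3488901 - 1*(-110397/11848) = -3488901 + 110397/11848 = -41336388651/11848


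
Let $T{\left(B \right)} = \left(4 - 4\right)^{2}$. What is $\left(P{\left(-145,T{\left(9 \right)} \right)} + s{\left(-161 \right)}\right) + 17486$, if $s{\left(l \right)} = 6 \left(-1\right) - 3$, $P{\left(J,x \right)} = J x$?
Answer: $17477$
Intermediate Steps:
$T{\left(B \right)} = 0$ ($T{\left(B \right)} = 0^{2} = 0$)
$s{\left(l \right)} = -9$ ($s{\left(l \right)} = -6 - 3 = -9$)
$\left(P{\left(-145,T{\left(9 \right)} \right)} + s{\left(-161 \right)}\right) + 17486 = \left(\left(-145\right) 0 - 9\right) + 17486 = \left(0 - 9\right) + 17486 = -9 + 17486 = 17477$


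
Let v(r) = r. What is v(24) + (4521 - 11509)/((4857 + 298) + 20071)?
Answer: 299218/12613 ≈ 23.723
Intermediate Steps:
v(24) + (4521 - 11509)/((4857 + 298) + 20071) = 24 + (4521 - 11509)/((4857 + 298) + 20071) = 24 - 6988/(5155 + 20071) = 24 - 6988/25226 = 24 - 6988*1/25226 = 24 - 3494/12613 = 299218/12613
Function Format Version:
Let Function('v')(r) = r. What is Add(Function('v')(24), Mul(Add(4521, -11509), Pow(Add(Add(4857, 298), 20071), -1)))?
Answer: Rational(299218, 12613) ≈ 23.723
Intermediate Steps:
Add(Function('v')(24), Mul(Add(4521, -11509), Pow(Add(Add(4857, 298), 20071), -1))) = Add(24, Mul(Add(4521, -11509), Pow(Add(Add(4857, 298), 20071), -1))) = Add(24, Mul(-6988, Pow(Add(5155, 20071), -1))) = Add(24, Mul(-6988, Pow(25226, -1))) = Add(24, Mul(-6988, Rational(1, 25226))) = Add(24, Rational(-3494, 12613)) = Rational(299218, 12613)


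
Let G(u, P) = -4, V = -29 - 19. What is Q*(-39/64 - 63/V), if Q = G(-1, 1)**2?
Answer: 45/4 ≈ 11.250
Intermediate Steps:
V = -48
Q = 16 (Q = (-4)**2 = 16)
Q*(-39/64 - 63/V) = 16*(-39/64 - 63/(-48)) = 16*(-39*1/64 - 63*(-1/48)) = 16*(-39/64 + 21/16) = 16*(45/64) = 45/4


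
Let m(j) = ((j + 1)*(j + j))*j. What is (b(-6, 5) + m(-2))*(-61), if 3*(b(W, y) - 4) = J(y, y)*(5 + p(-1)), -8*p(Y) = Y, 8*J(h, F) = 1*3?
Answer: 13115/64 ≈ 204.92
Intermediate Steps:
J(h, F) = 3/8 (J(h, F) = (1*3)/8 = (⅛)*3 = 3/8)
p(Y) = -Y/8
b(W, y) = 297/64 (b(W, y) = 4 + (3*(5 - ⅛*(-1))/8)/3 = 4 + (3*(5 + ⅛)/8)/3 = 4 + ((3/8)*(41/8))/3 = 4 + (⅓)*(123/64) = 4 + 41/64 = 297/64)
m(j) = 2*j²*(1 + j) (m(j) = ((1 + j)*(2*j))*j = (2*j*(1 + j))*j = 2*j²*(1 + j))
(b(-6, 5) + m(-2))*(-61) = (297/64 + 2*(-2)²*(1 - 2))*(-61) = (297/64 + 2*4*(-1))*(-61) = (297/64 - 8)*(-61) = -215/64*(-61) = 13115/64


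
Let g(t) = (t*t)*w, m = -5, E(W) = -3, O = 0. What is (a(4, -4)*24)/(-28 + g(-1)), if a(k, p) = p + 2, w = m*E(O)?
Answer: 48/13 ≈ 3.6923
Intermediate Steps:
w = 15 (w = -5*(-3) = 15)
a(k, p) = 2 + p
g(t) = 15*t² (g(t) = (t*t)*15 = t²*15 = 15*t²)
(a(4, -4)*24)/(-28 + g(-1)) = ((2 - 4)*24)/(-28 + 15*(-1)²) = (-2*24)/(-28 + 15*1) = -48/(-28 + 15) = -48/(-13) = -48*(-1/13) = 48/13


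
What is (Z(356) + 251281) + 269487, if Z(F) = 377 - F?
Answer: 520789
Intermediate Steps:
(Z(356) + 251281) + 269487 = ((377 - 1*356) + 251281) + 269487 = ((377 - 356) + 251281) + 269487 = (21 + 251281) + 269487 = 251302 + 269487 = 520789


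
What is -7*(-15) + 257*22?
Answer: 5759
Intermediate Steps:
-7*(-15) + 257*22 = 105 + 5654 = 5759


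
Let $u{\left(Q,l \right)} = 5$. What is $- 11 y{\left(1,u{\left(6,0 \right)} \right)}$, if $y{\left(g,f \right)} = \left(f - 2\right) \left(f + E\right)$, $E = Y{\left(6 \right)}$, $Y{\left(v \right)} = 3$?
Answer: $-264$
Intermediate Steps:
$E = 3$
$y{\left(g,f \right)} = \left(-2 + f\right) \left(3 + f\right)$ ($y{\left(g,f \right)} = \left(f - 2\right) \left(f + 3\right) = \left(-2 + f\right) \left(3 + f\right)$)
$- 11 y{\left(1,u{\left(6,0 \right)} \right)} = - 11 \left(-6 + 5 + 5^{2}\right) = - 11 \left(-6 + 5 + 25\right) = \left(-11\right) 24 = -264$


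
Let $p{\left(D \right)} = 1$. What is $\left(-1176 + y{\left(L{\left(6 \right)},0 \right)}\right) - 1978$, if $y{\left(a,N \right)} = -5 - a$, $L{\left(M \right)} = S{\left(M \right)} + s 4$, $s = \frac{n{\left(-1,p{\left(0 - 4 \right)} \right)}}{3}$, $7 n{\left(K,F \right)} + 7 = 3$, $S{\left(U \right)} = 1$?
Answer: $- \frac{66344}{21} \approx -3159.2$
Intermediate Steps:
$n{\left(K,F \right)} = - \frac{4}{7}$ ($n{\left(K,F \right)} = -1 + \frac{1}{7} \cdot 3 = -1 + \frac{3}{7} = - \frac{4}{7}$)
$s = - \frac{4}{21}$ ($s = - \frac{4}{7 \cdot 3} = \left(- \frac{4}{7}\right) \frac{1}{3} = - \frac{4}{21} \approx -0.19048$)
$L{\left(M \right)} = \frac{5}{21}$ ($L{\left(M \right)} = 1 - \frac{16}{21} = \frac{5}{21}$)
$\left(-1176 + y{\left(L{\left(6 \right)},0 \right)}\right) - 1978 = \left(-1176 - \frac{110}{21}\right) - 1978 = - \frac{24806}{21} - 1978 = - \frac{66344}{21}$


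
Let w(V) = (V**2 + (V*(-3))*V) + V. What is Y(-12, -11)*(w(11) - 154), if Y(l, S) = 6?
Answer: -2310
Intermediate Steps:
w(V) = V - 2*V**2 (w(V) = (V**2 + (-3*V)*V) + V = (V**2 - 3*V**2) + V = -2*V**2 + V = V - 2*V**2)
Y(-12, -11)*(w(11) - 154) = 6*(11*(1 - 2*11) - 154) = 6*(11*(1 - 22) - 154) = 6*(11*(-21) - 154) = 6*(-231 - 154) = 6*(-385) = -2310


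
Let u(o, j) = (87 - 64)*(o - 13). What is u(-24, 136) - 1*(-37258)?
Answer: 36407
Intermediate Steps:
u(o, j) = -299 + 23*o (u(o, j) = 23*(-13 + o) = -299 + 23*o)
u(-24, 136) - 1*(-37258) = (-299 + 23*(-24)) - 1*(-37258) = (-299 - 552) + 37258 = -851 + 37258 = 36407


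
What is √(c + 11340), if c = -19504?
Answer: 2*I*√2041 ≈ 90.355*I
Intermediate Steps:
√(c + 11340) = √(-19504 + 11340) = √(-8164) = 2*I*√2041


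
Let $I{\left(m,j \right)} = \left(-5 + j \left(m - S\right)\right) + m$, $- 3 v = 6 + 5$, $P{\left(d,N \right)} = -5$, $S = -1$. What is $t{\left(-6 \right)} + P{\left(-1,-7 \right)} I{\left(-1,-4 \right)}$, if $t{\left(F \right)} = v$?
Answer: $\frac{79}{3} \approx 26.333$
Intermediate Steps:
$v = - \frac{11}{3}$ ($v = - \frac{6 + 5}{3} = \left(- \frac{1}{3}\right) 11 = - \frac{11}{3} \approx -3.6667$)
$t{\left(F \right)} = - \frac{11}{3}$
$I{\left(m,j \right)} = -5 + m + j \left(1 + m\right)$ ($I{\left(m,j \right)} = \left(-5 + j \left(m - -1\right)\right) + m = \left(-5 + j \left(m + 1\right)\right) + m = \left(-5 + j \left(1 + m\right)\right) + m = -5 + m + j \left(1 + m\right)$)
$t{\left(-6 \right)} + P{\left(-1,-7 \right)} I{\left(-1,-4 \right)} = - \frac{11}{3} - 5 \left(-5 - 4 - 1 - -4\right) = - \frac{11}{3} - 5 \left(-5 - 4 - 1 + 4\right) = - \frac{11}{3} - -30 = - \frac{11}{3} + 30 = \frac{79}{3}$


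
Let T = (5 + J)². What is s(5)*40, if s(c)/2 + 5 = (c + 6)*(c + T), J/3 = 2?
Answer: 110480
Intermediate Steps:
J = 6 (J = 3*2 = 6)
T = 121 (T = (5 + 6)² = 11² = 121)
s(c) = -10 + 2*(6 + c)*(121 + c) (s(c) = -10 + 2*((c + 6)*(c + 121)) = -10 + 2*((6 + c)*(121 + c)) = -10 + 2*(6 + c)*(121 + c))
s(5)*40 = (1442 + 2*5² + 254*5)*40 = (1442 + 2*25 + 1270)*40 = (1442 + 50 + 1270)*40 = 2762*40 = 110480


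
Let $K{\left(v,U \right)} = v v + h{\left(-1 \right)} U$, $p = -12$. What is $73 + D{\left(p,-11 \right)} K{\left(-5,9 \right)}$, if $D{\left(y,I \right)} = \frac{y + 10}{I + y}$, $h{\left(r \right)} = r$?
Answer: $\frac{1711}{23} \approx 74.391$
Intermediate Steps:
$D{\left(y,I \right)} = \frac{10 + y}{I + y}$
$K{\left(v,U \right)} = v^{2} - U$ ($K{\left(v,U \right)} = v v - U = v^{2} - U$)
$73 + D{\left(p,-11 \right)} K{\left(-5,9 \right)} = 73 + \frac{10 - 12}{-11 - 12} \left(\left(-5\right)^{2} - 9\right) = 73 + \frac{1}{-23} \left(-2\right) \left(25 - 9\right) = 73 + \left(- \frac{1}{23}\right) \left(-2\right) 16 = 73 + \frac{2}{23} \cdot 16 = 73 + \frac{32}{23} = \frac{1711}{23}$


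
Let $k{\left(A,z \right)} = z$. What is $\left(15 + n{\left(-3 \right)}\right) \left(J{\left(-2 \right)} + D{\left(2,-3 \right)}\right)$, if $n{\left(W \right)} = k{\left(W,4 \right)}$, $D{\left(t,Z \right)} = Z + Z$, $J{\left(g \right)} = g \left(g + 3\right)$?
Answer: $-152$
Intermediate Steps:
$J{\left(g \right)} = g \left(3 + g\right)$
$D{\left(t,Z \right)} = 2 Z$
$n{\left(W \right)} = 4$
$\left(15 + n{\left(-3 \right)}\right) \left(J{\left(-2 \right)} + D{\left(2,-3 \right)}\right) = \left(15 + 4\right) \left(- 2 \left(3 - 2\right) + 2 \left(-3\right)\right) = 19 \left(\left(-2\right) 1 - 6\right) = 19 \left(-2 - 6\right) = 19 \left(-8\right) = -152$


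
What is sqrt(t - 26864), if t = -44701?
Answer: I*sqrt(71565) ≈ 267.52*I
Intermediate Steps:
sqrt(t - 26864) = sqrt(-44701 - 26864) = sqrt(-71565) = I*sqrt(71565)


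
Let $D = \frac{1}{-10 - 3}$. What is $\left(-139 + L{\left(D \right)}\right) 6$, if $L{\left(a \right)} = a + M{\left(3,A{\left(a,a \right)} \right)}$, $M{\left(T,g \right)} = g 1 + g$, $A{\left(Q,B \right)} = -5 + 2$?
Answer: $- \frac{11316}{13} \approx -870.46$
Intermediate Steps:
$A{\left(Q,B \right)} = -3$
$M{\left(T,g \right)} = 2 g$ ($M{\left(T,g \right)} = g + g = 2 g$)
$D = - \frac{1}{13}$ ($D = \frac{1}{-13} = - \frac{1}{13} \approx -0.076923$)
$L{\left(a \right)} = -6 + a$ ($L{\left(a \right)} = a + 2 \left(-3\right) = a - 6 = -6 + a$)
$\left(-139 + L{\left(D \right)}\right) 6 = \left(-139 - \frac{79}{13}\right) 6 = \left(- \frac{1886}{13}\right) 6 = - \frac{11316}{13}$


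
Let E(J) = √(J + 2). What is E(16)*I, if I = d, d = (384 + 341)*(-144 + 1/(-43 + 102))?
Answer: -18476625*√2/59 ≈ -4.4288e+5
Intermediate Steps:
d = -6158875/59 (d = 725*(-144 + 1/59) = 725*(-8495/59) = -6158875/59 ≈ -1.0439e+5)
I = -6158875/59 ≈ -1.0439e+5
E(J) = √(2 + J)
E(16)*I = √(2 + 16)*(-6158875/59) = √18*(-6158875/59) = (3*√2)*(-6158875/59) = -18476625*√2/59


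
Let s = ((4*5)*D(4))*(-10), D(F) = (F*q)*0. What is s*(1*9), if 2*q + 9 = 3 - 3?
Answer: 0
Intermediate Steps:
q = -9/2 (q = -9/2 + (3 - 3)/2 = -9/2 + (½)*0 = -9/2 + 0 = -9/2 ≈ -4.5000)
D(F) = 0 (D(F) = (F*(-9/2))*0 = -9*F/2*0 = 0)
s = 0 (s = ((4*5)*0)*(-10) = (20*0)*(-10) = 0*(-10) = 0)
s*(1*9) = 0*(1*9) = 0*9 = 0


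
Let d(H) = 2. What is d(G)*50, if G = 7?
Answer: 100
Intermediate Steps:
d(G)*50 = 2*50 = 100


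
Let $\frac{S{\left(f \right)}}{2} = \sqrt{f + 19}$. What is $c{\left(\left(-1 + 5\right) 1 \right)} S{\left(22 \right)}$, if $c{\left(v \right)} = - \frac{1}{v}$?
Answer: $- \frac{\sqrt{41}}{2} \approx -3.2016$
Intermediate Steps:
$S{\left(f \right)} = 2 \sqrt{19 + f}$ ($S{\left(f \right)} = 2 \sqrt{f + 19} = 2 \sqrt{19 + f}$)
$c{\left(\left(-1 + 5\right) 1 \right)} S{\left(22 \right)} = - \frac{1}{\left(-1 + 5\right) 1} \cdot 2 \sqrt{19 + 22} = - \frac{1}{4 \cdot 1} \cdot 2 \sqrt{41} = - \frac{1}{4} \cdot 2 \sqrt{41} = \left(-1\right) \frac{1}{4} \cdot 2 \sqrt{41} = - \frac{2 \sqrt{41}}{4} = - \frac{\sqrt{41}}{2}$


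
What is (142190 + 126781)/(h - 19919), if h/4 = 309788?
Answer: 89657/406411 ≈ 0.22061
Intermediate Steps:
h = 1239152 (h = 4*309788 = 1239152)
(142190 + 126781)/(h - 19919) = (142190 + 126781)/(1239152 - 19919) = 268971/1219233 = 268971*(1/1219233) = 89657/406411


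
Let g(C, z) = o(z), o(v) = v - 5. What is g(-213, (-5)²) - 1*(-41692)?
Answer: 41712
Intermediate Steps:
o(v) = -5 + v
g(C, z) = -5 + z
g(-213, (-5)²) - 1*(-41692) = (-5 + (-5)²) - 1*(-41692) = (-5 + 25) + 41692 = 20 + 41692 = 41712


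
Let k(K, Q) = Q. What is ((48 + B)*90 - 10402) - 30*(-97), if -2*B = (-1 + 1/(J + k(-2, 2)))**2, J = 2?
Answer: -51157/16 ≈ -3197.3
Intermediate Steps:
B = -9/32 (B = -(-1 + 1/(2 + 2))**2/2 = -(-1 + 1/4)**2/2 = -(-3/4)**2/2 = -1/2*9/16 = -9/32 ≈ -0.28125)
((48 + B)*90 - 10402) - 30*(-97) = ((48 - 9/32)*90 - 10402) - 30*(-97) = ((1527/32)*90 - 10402) + 2910 = (68715/16 - 10402) + 2910 = -97717/16 + 2910 = -51157/16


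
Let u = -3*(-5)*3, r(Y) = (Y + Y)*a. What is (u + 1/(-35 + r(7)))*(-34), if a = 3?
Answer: -10744/7 ≈ -1534.9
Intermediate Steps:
r(Y) = 6*Y (r(Y) = (Y + Y)*3 = (2*Y)*3 = 6*Y)
u = 45 (u = 15*3 = 45)
(u + 1/(-35 + r(7)))*(-34) = (45 + 1/(-35 + 6*7))*(-34) = (45 + 1/(-35 + 42))*(-34) = (45 + 1/7)*(-34) = (316/7)*(-34) = -10744/7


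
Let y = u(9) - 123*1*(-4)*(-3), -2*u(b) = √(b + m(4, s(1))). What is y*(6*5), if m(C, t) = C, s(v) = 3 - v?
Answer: -44280 - 15*√13 ≈ -44334.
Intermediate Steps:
u(b) = -√(4 + b)/2 (u(b) = -√(b + 4)/2 = -√(4 + b)/2)
y = -1476 - √13/2 (y = -√(4 + 9)/2 - 123*1*(-4)*(-3) = -√13/2 - (-492)*(-3) = -√13/2 - 123*12 = -√13/2 - 1476 = -1476 - √13/2 ≈ -1477.8)
y*(6*5) = (-1476 - √13/2)*(6*5) = (-1476 - √13/2)*30 = -44280 - 15*√13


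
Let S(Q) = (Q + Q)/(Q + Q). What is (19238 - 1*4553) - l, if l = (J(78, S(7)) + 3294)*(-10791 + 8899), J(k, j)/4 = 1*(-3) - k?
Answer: 5633925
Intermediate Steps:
S(Q) = 1 (S(Q) = (2*Q)/((2*Q)) = (2*Q)*(1/(2*Q)) = 1)
J(k, j) = -12 - 4*k (J(k, j) = 4*(1*(-3) - k) = 4*(-3 - k) = -12 - 4*k)
l = -5619240 (l = ((-12 - 4*78) + 3294)*(-10791 + 8899) = ((-12 - 312) + 3294)*(-1892) = (-324 + 3294)*(-1892) = 2970*(-1892) = -5619240)
(19238 - 1*4553) - l = (19238 - 1*4553) - 1*(-5619240) = (19238 - 4553) + 5619240 = 14685 + 5619240 = 5633925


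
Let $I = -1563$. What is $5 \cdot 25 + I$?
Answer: $-1438$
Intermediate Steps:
$5 \cdot 25 + I = 5 \cdot 25 - 1563 = 125 - 1563 = -1438$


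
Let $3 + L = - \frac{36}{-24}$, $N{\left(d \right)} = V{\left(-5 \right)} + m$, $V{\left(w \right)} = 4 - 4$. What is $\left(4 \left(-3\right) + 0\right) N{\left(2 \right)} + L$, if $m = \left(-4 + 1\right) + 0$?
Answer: $\frac{69}{2} \approx 34.5$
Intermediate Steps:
$m = -3$ ($m = -3 + 0 = -3$)
$V{\left(w \right)} = 0$
$N{\left(d \right)} = -3$ ($N{\left(d \right)} = 0 - 3 = -3$)
$L = - \frac{3}{2}$ ($L = -3 - \frac{36}{-24} = -3 - - \frac{3}{2} = -3 + \frac{3}{2} = - \frac{3}{2} \approx -1.5$)
$\left(4 \left(-3\right) + 0\right) N{\left(2 \right)} + L = \left(4 \left(-3\right) + 0\right) \left(-3\right) - \frac{3}{2} = \left(-12 + 0\right) \left(-3\right) - \frac{3}{2} = \left(-12\right) \left(-3\right) - \frac{3}{2} = 36 - \frac{3}{2} = \frac{69}{2}$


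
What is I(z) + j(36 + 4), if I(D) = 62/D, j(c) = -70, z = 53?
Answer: -3648/53 ≈ -68.830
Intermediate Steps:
I(z) + j(36 + 4) = 62/53 - 70 = -3648/53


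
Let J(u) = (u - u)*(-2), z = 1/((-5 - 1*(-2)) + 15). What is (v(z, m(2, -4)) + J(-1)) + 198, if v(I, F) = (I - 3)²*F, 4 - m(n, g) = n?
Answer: 15481/72 ≈ 215.01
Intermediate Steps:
m(n, g) = 4 - n
z = 1/12 (z = 1/((-5 + 2) + 15) = 1/(-3 + 15) = 1/12 ≈ 0.083333)
v(I, F) = F*(-3 + I)² (v(I, F) = (-3 + I)²*F = F*(-3 + I)²)
J(u) = 0 (J(u) = 0*(-2) = 0)
(v(z, m(2, -4)) + J(-1)) + 198 = ((4 - 1*2)*(-3 + 1/12)² + 0) + 198 = ((4 - 2)*(-35/12)² + 0) + 198 = (2*(1225/144) + 0) + 198 = (1225/72 + 0) + 198 = 1225/72 + 198 = 15481/72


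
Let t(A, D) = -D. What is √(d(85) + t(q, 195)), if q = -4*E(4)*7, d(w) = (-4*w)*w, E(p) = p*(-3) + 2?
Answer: 23*I*√55 ≈ 170.57*I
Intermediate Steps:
E(p) = 2 - 3*p (E(p) = -3*p + 2 = 2 - 3*p)
d(w) = -4*w²
q = 280 (q = -4*(2 - 3*4)*7 = -4*(2 - 12)*7 = -4*(-10)*7 = 40*7 = 280)
√(d(85) + t(q, 195)) = √(-4*85² - 1*195) = √(-4*7225 - 195) = √(-28900 - 195) = √(-29095) = 23*I*√55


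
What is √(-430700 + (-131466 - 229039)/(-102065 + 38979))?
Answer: I*√1714095807838770/63086 ≈ 656.27*I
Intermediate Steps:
√(-430700 + (-131466 - 229039)/(-102065 + 38979)) = √(-430700 - 360505/(-63086)) = √(-430700 - 360505*(-1/63086)) = √(-430700 + 360505/63086) = √(-27170779695/63086) = I*√1714095807838770/63086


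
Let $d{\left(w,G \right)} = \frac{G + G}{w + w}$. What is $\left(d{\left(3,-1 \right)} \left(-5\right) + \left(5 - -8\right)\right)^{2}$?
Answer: $\frac{1936}{9} \approx 215.11$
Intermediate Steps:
$d{\left(w,G \right)} = \frac{G}{w}$ ($d{\left(w,G \right)} = \frac{2 G}{2 w} = 2 G \frac{1}{2 w} = \frac{G}{w}$)
$\left(d{\left(3,-1 \right)} \left(-5\right) + \left(5 - -8\right)\right)^{2} = \left(- \frac{1}{3} \left(-5\right) + \left(5 - -8\right)\right)^{2} = \left(\left(-1\right) \frac{1}{3} \left(-5\right) + \left(5 + 8\right)\right)^{2} = \left(\left(- \frac{1}{3}\right) \left(-5\right) + 13\right)^{2} = \left(\frac{5}{3} + 13\right)^{2} = \left(\frac{44}{3}\right)^{2} = \frac{1936}{9}$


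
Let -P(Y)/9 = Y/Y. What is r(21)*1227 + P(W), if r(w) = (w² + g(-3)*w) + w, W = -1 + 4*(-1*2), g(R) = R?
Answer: 489564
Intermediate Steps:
W = -9 (W = -1 + 4*(-2) = -1 - 8 = -9)
P(Y) = -9 (P(Y) = -9*Y/Y = -9*1 = -9)
r(w) = w² - 2*w (r(w) = (w² - 3*w) + w = w² - 2*w)
r(21)*1227 + P(W) = (21*(-2 + 21))*1227 - 9 = (21*19)*1227 - 9 = 399*1227 - 9 = 489573 - 9 = 489564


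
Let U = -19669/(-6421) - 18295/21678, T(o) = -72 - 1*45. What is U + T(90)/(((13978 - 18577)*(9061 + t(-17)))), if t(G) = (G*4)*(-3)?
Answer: 1462521248226299/659004235183770 ≈ 2.2193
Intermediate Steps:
t(G) = -12*G (t(G) = (4*G)*(-3) = -12*G)
T(o) = -117 (T(o) = -72 - 45 = -117)
U = 308912387/139194438 (U = -19669*(-1/6421) - 18295*1/21678 = 19669/6421 - 18295/21678 = 308912387/139194438 ≈ 2.2193)
U + T(90)/(((13978 - 18577)*(9061 + t(-17)))) = 308912387/139194438 - 117*1/((9061 - 12*(-17))*(13978 - 18577)) = 308912387/139194438 - 117*(-1/(4599*(9061 + 204))) = 308912387/139194438 - 117/((-4599*9265)) = 308912387/139194438 - 117/(-42609735) = 308912387/139194438 - 117*(-1/42609735) = 308912387/139194438 + 13/4734415 = 1462521248226299/659004235183770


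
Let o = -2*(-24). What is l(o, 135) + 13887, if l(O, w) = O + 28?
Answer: 13963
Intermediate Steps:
o = 48
l(O, w) = 28 + O
l(o, 135) + 13887 = (28 + 48) + 13887 = 76 + 13887 = 13963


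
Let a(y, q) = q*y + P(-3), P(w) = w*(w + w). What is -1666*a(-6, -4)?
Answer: -69972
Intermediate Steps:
P(w) = 2*w**2 (P(w) = w*(2*w) = 2*w**2)
a(y, q) = 18 + q*y (a(y, q) = q*y + 2*(-3)**2 = q*y + 2*9 = q*y + 18 = 18 + q*y)
-1666*a(-6, -4) = -1666*(18 - 4*(-6)) = -1666*(18 + 24) = -1666*42 = -69972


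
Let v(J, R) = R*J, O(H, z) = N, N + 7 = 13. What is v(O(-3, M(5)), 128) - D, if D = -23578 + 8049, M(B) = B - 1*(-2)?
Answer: 16297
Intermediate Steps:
M(B) = 2 + B (M(B) = B + 2 = 2 + B)
N = 6 (N = -7 + 13 = 6)
O(H, z) = 6
v(J, R) = J*R
D = -15529
v(O(-3, M(5)), 128) - D = 6*128 - 1*(-15529) = 768 + 15529 = 16297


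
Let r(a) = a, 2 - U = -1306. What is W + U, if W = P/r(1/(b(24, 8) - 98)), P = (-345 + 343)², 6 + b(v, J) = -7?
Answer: 864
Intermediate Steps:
U = 1308 (U = 2 - 1*(-1306) = 2 + 1306 = 1308)
b(v, J) = -13 (b(v, J) = -6 - 7 = -13)
P = 4 (P = (-2)² = 4)
W = -444 (W = 4/(1/(-13 - 98)) = 4/(1/(-111)) = 4/(-1/111) = 4*(-111) = -444)
W + U = -444 + 1308 = 864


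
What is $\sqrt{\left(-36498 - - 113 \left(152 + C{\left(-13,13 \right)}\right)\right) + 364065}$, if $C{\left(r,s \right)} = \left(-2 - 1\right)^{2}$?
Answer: $4 \sqrt{21610} \approx 588.01$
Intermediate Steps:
$C{\left(r,s \right)} = 9$ ($C{\left(r,s \right)} = \left(-2 - 1\right)^{2} = \left(-3\right)^{2} = 9$)
$\sqrt{\left(-36498 - - 113 \left(152 + C{\left(-13,13 \right)}\right)\right) + 364065} = \sqrt{\left(-36498 - - 113 \left(152 + 9\right)\right) + 364065} = \sqrt{\left(-36498 - \left(-113\right) 161\right) + 364065} = \sqrt{\left(-36498 - -18193\right) + 364065} = \sqrt{\left(-36498 + 18193\right) + 364065} = \sqrt{-18305 + 364065} = \sqrt{345760} = 4 \sqrt{21610}$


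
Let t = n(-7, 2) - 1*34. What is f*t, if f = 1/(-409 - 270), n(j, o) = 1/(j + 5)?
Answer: 69/1358 ≈ 0.050810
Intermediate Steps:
n(j, o) = 1/(5 + j)
t = -69/2 (t = 1/(5 - 7) - 1*34 = 1/(-2) - 34 = -1/2 - 34 = -69/2 ≈ -34.500)
f = -1/679 (f = 1/(-679) = -1/679 ≈ -0.0014728)
f*t = -1/679*(-69/2) = 69/1358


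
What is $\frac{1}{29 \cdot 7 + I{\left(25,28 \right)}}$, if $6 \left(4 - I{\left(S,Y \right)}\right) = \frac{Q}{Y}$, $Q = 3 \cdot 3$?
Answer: $\frac{56}{11589} \approx 0.0048322$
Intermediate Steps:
$Q = 9$
$I{\left(S,Y \right)} = 4 - \frac{3}{2 Y}$ ($I{\left(S,Y \right)} = 4 - \frac{9 \frac{1}{Y}}{6} = 4 - \frac{3}{2 Y}$)
$\frac{1}{29 \cdot 7 + I{\left(25,28 \right)}} = \frac{1}{29 \cdot 7 + \left(4 - \frac{3}{2 \cdot 28}\right)} = \frac{1}{203 + \left(4 - \frac{3}{56}\right)} = \frac{1}{203 + \frac{221}{56}} = \frac{1}{\frac{11589}{56}} = \frac{56}{11589}$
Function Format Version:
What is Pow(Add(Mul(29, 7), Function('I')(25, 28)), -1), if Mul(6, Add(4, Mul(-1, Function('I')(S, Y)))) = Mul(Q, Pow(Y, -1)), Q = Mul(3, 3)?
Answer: Rational(56, 11589) ≈ 0.0048322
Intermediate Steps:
Q = 9
Function('I')(S, Y) = Add(4, Mul(Rational(-3, 2), Pow(Y, -1))) (Function('I')(S, Y) = Add(4, Mul(Rational(-1, 6), Mul(9, Pow(Y, -1)))) = Add(4, Mul(Rational(-3, 2), Pow(Y, -1))))
Pow(Add(Mul(29, 7), Function('I')(25, 28)), -1) = Pow(Add(Mul(29, 7), Add(4, Mul(Rational(-3, 2), Pow(28, -1)))), -1) = Pow(Add(203, Add(4, Mul(Rational(-3, 2), Rational(1, 28)))), -1) = Pow(Add(203, Add(4, Rational(-3, 56))), -1) = Pow(Add(203, Rational(221, 56)), -1) = Pow(Rational(11589, 56), -1) = Rational(56, 11589)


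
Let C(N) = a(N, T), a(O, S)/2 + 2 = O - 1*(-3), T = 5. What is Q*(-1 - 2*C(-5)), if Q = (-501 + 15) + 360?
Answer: -1890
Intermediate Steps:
a(O, S) = 2 + 2*O (a(O, S) = -4 + 2*(O - 1*(-3)) = -4 + 2*(O + 3) = -4 + 2*(3 + O) = -4 + (6 + 2*O) = 2 + 2*O)
C(N) = 2 + 2*N
Q = -126 (Q = -486 + 360 = -126)
Q*(-1 - 2*C(-5)) = -126*(-1 - 2*(2 + 2*(-5))) = -126*(-1 - 2*(2 - 10)) = -126*(-1 - 2*(-8)) = -126*(-1 + 16) = -126*15 = -1890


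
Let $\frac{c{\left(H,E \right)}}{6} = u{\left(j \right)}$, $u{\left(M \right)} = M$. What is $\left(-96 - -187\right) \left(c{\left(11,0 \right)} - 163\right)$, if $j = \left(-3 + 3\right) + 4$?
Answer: $-12649$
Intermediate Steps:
$j = 4$ ($j = 0 + 4 = 4$)
$c{\left(H,E \right)} = 24$ ($c{\left(H,E \right)} = 6 \cdot 4 = 24$)
$\left(-96 - -187\right) \left(c{\left(11,0 \right)} - 163\right) = \left(-96 - -187\right) \left(24 - 163\right) = \left(-96 + 187\right) \left(-139\right) = 91 \left(-139\right) = -12649$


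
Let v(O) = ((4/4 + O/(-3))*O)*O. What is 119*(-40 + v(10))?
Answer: -97580/3 ≈ -32527.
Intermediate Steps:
v(O) = O²*(1 - O/3) (v(O) = ((4*(¼) + O*(-⅓))*O)*O = ((1 - O/3)*O)*O = (O*(1 - O/3))*O = O²*(1 - O/3))
119*(-40 + v(10)) = 119*(-40 + (⅓)*10²*(3 - 1*10)) = 119*(-40 + (⅓)*100*(3 - 10)) = 119*(-40 + (⅓)*100*(-7)) = 119*(-40 - 700/3) = 119*(-820/3) = -97580/3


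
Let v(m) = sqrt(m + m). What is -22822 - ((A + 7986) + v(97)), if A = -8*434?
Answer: -27336 - sqrt(194) ≈ -27350.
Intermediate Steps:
A = -3472
v(m) = sqrt(2)*sqrt(m) (v(m) = sqrt(2*m) = sqrt(2)*sqrt(m))
-22822 - ((A + 7986) + v(97)) = -22822 - ((-3472 + 7986) + sqrt(2)*sqrt(97)) = -22822 - (4514 + sqrt(194)) = -22822 + (-4514 - sqrt(194)) = -27336 - sqrt(194)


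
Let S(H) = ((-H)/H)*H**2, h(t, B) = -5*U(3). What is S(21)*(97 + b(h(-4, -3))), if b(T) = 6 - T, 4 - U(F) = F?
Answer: -47628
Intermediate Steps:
U(F) = 4 - F
h(t, B) = -5 (h(t, B) = -5*(4 - 1*3) = -5*(4 - 3) = -5*1 = -5)
S(H) = -H**2
S(21)*(97 + b(h(-4, -3))) = (-1*21**2)*(97 + (6 - 1*(-5))) = (-1*441)*(97 + (6 + 5)) = -441*(97 + 11) = -441*108 = -47628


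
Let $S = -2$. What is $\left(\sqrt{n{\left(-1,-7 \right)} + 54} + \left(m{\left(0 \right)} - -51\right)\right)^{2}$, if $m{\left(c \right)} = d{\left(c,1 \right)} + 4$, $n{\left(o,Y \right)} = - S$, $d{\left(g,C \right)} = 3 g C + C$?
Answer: $3192 + 224 \sqrt{14} \approx 4030.1$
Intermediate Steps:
$d{\left(g,C \right)} = C + 3 C g$ ($d{\left(g,C \right)} = 3 C g + C = C + 3 C g$)
$n{\left(o,Y \right)} = 2$ ($n{\left(o,Y \right)} = \left(-1\right) \left(-2\right) = 2$)
$m{\left(c \right)} = 5 + 3 c$ ($m{\left(c \right)} = 1 \left(1 + 3 c\right) + 4 = \left(1 + 3 c\right) + 4 = 5 + 3 c$)
$\left(\sqrt{n{\left(-1,-7 \right)} + 54} + \left(m{\left(0 \right)} - -51\right)\right)^{2} = \left(\sqrt{2 + 54} + \left(\left(5 + 3 \cdot 0\right) - -51\right)\right)^{2} = \left(\sqrt{56} + \left(\left(5 + 0\right) + 51\right)\right)^{2} = \left(2 \sqrt{14} + \left(5 + 51\right)\right)^{2} = \left(2 \sqrt{14} + 56\right)^{2} = \left(56 + 2 \sqrt{14}\right)^{2}$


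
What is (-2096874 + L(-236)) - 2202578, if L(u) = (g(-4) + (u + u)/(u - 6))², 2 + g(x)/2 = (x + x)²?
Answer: -62716019132/14641 ≈ -4.2836e+6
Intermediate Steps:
g(x) = -4 + 8*x² (g(x) = -4 + 2*(x + x)² = -4 + 2*(2*x)² = -4 + 2*(4*x²) = -4 + 8*x²)
L(u) = (124 + 2*u/(-6 + u))² (L(u) = ((-4 + 8*(-4)²) + (u + u)/(u - 6))² = ((-4 + 8*16) + (2*u)/(-6 + u))² = ((-4 + 128) + 2*u/(-6 + u))² = (124 + 2*u/(-6 + u))²)
(-2096874 + L(-236)) - 2202578 = (-2096874 + 36*(-124 + 21*(-236))²/(-6 - 236)²) - 2202578 = (-2096874 + 36*(-124 - 4956)²/(-242)²) - 2202578 = (-2096874 + 36*(-5080)²*(1/58564)) - 2202578 = (-2096874 + 36*25806400*(1/58564)) - 2202578 = (-2096874 + 232257600/14641) - 2202578 = -30468074634/14641 - 2202578 = -62716019132/14641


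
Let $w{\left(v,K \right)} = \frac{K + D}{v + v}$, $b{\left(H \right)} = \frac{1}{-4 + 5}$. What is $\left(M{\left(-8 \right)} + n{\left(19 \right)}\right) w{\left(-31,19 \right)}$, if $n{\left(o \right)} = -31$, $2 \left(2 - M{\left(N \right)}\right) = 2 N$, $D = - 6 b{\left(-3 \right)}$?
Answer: $\frac{273}{62} \approx 4.4032$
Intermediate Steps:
$b{\left(H \right)} = 1$ ($b{\left(H \right)} = 1^{-1} = 1$)
$D = -6$ ($D = \left(-6\right) 1 = -6$)
$M{\left(N \right)} = 2 - N$ ($M{\left(N \right)} = 2 - \frac{2 N}{2} = 2 - N$)
$w{\left(v,K \right)} = \frac{-6 + K}{2 v}$ ($w{\left(v,K \right)} = \frac{K - 6}{v + v} = \frac{-6 + K}{2 v}$)
$\left(M{\left(-8 \right)} + n{\left(19 \right)}\right) w{\left(-31,19 \right)} = \left(\left(2 - -8\right) - 31\right) \frac{-6 + 19}{2 \left(-31\right)} = \left(\left(2 + 8\right) - 31\right) \frac{1}{2} \left(- \frac{1}{31}\right) 13 = \left(10 - 31\right) \left(- \frac{13}{62}\right) = \left(-21\right) \left(- \frac{13}{62}\right) = \frac{273}{62}$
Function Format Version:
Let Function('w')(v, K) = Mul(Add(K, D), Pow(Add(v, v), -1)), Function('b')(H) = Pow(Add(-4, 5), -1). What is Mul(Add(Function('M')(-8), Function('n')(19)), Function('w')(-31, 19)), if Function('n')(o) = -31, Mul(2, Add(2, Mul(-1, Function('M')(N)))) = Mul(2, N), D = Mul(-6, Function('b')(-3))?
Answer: Rational(273, 62) ≈ 4.4032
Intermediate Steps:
Function('b')(H) = 1 (Function('b')(H) = Pow(1, -1) = 1)
D = -6 (D = Mul(-6, 1) = -6)
Function('M')(N) = Add(2, Mul(-1, N)) (Function('M')(N) = Add(2, Mul(Rational(-1, 2), Mul(2, N))) = Add(2, Mul(-1, N)))
Function('w')(v, K) = Mul(Rational(1, 2), Pow(v, -1), Add(-6, K)) (Function('w')(v, K) = Mul(Add(K, -6), Pow(Add(v, v), -1)) = Mul(Add(-6, K), Pow(Mul(2, v), -1)) = Mul(Add(-6, K), Mul(Rational(1, 2), Pow(v, -1))) = Mul(Rational(1, 2), Pow(v, -1), Add(-6, K)))
Mul(Add(Function('M')(-8), Function('n')(19)), Function('w')(-31, 19)) = Mul(Add(Add(2, Mul(-1, -8)), -31), Mul(Rational(1, 2), Pow(-31, -1), Add(-6, 19))) = Mul(Add(Add(2, 8), -31), Mul(Rational(1, 2), Rational(-1, 31), 13)) = Mul(Add(10, -31), Rational(-13, 62)) = Mul(-21, Rational(-13, 62)) = Rational(273, 62)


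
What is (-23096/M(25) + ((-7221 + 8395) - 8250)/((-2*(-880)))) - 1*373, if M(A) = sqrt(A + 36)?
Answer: -165889/440 - 23096*sqrt(61)/61 ≈ -3334.2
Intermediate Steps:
M(A) = sqrt(36 + A)
(-23096/M(25) + ((-7221 + 8395) - 8250)/((-2*(-880)))) - 1*373 = (-23096/sqrt(36 + 25) + ((-7221 + 8395) - 8250)/((-2*(-880)))) - 1*373 = (-23096*sqrt(61)/61 + (1174 - 8250)/1760) - 373 = (-23096*sqrt(61)/61 - 7076*1/1760) - 373 = (-23096*sqrt(61)/61 - 1769/440) - 373 = (-1769/440 - 23096*sqrt(61)/61) - 373 = -165889/440 - 23096*sqrt(61)/61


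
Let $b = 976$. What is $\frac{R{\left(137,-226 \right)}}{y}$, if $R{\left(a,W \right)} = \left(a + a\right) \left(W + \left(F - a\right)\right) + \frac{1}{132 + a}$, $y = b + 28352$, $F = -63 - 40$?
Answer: $- \frac{34346995}{7889232} \approx -4.3537$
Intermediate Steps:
$F = -103$
$y = 29328$ ($y = 976 + 28352 = 29328$)
$R{\left(a,W \right)} = \frac{1}{132 + a} + 2 a \left(-103 + W - a\right)$ ($R{\left(a,W \right)} = \left(a + a\right) \left(W - \left(103 + a\right)\right) + \frac{1}{132 + a} = 2 a \left(-103 + W - a\right) + \frac{1}{132 + a} = \frac{1}{132 + a} + 2 a \left(-103 + W - a\right)$)
$\frac{R{\left(137,-226 \right)}}{y} = \frac{\frac{1}{132 + 137} \left(1 - 3725304 - 470 \cdot 137^{2} - 2 \cdot 137^{3} + 2 \left(-226\right) 137^{2} + 264 \left(-226\right) 137\right)}{29328} = \frac{1 - 3725304 - 8821430 - 5142706 + 2 \left(-226\right) 18769 - 8173968}{269} \cdot \frac{1}{29328} = \frac{1 - 3725304 - 8821430 - 5142706 - 8483588 - 8173968}{269} \cdot \frac{1}{29328} = \frac{1}{269} \left(-34346995\right) \frac{1}{29328} = \left(- \frac{34346995}{269}\right) \frac{1}{29328} = - \frac{34346995}{7889232}$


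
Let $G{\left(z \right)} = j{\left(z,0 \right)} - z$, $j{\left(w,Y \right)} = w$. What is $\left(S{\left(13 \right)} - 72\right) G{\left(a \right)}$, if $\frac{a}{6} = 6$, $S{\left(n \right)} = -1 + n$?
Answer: $0$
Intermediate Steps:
$a = 36$ ($a = 6 \cdot 6 = 36$)
$G{\left(z \right)} = 0$ ($G{\left(z \right)} = z - z = 0$)
$\left(S{\left(13 \right)} - 72\right) G{\left(a \right)} = \left(\left(-1 + 13\right) - 72\right) 0 = \left(12 - 72\right) 0 = \left(-60\right) 0 = 0$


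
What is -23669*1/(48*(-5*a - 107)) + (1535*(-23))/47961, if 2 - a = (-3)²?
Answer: 112574981/18417024 ≈ 6.1125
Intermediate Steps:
a = -7 (a = 2 - 1*(-3)² = 2 - 1*9 = 2 - 9 = -7)
-23669*1/(48*(-5*a - 107)) + (1535*(-23))/47961 = -23669*1/(48*(-5*(-7) - 107)) + (1535*(-23))/47961 = -23669*1/(48*(35 - 107)) - 35305*1/47961 = -23669/((-72*48)) - 35305/47961 = -23669/(-3456) - 35305/47961 = -23669*(-1/3456) - 35305/47961 = 23669/3456 - 35305/47961 = 112574981/18417024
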